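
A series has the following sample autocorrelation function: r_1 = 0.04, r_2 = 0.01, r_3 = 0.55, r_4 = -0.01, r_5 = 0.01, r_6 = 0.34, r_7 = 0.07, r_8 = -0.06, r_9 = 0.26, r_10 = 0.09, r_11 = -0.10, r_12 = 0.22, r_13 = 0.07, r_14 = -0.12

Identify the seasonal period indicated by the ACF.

3

The largest autocorrelation is r_3 = 0.55, with weaker echoes at lags 6 (0.34), 9 (0.26) and 12 (0.22); the remaining lags stay at or below 0.09.
The dominant spike at lag 3 indicates a seasonal period of 3.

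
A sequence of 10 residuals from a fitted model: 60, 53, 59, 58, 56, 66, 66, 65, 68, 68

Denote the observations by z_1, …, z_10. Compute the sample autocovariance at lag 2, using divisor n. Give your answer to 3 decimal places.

Mean z̄ = (60 + 53 + 59 + 58 + 56 + 66 + 66 + 65 + 68 + 68)/10 = 61.9000
Σ_{t=1}^{8}(z_t−z̄)(z_{t+2}−z̄) = 73.7800
γ_2 = 73.7800 / 10 = 7.378

7.378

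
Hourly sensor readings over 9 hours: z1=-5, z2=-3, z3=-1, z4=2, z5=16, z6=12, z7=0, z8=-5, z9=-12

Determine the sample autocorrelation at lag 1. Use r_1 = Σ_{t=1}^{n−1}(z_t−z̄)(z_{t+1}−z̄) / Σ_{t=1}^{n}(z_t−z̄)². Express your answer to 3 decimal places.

Mean z̄ = (-5 − 3 − 1 + 2 + 16 + 12 + 0 − 5 − 12)/9 = 0.4444
Numerator Σ_{t=1}^{8}(z_t−z̄)(z_{t+1}−z̄) = 290.4691
Denominator Σ(z_t−z̄)² = 606.2222
r_1 = 290.4691 / 606.2222 = 0.479

0.479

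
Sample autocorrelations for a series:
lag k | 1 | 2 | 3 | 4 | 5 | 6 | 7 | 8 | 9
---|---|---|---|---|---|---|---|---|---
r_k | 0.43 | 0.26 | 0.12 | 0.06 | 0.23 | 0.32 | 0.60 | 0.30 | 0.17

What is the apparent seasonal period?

7

The largest autocorrelation is r_7 = 0.60; the remaining lags stay at or below 0.43. The elevated value at lag 1 (0.43), dropping to 0.26 at lag 2, reflects decaying short-term dependence rather than seasonality.
The dominant spike at lag 7 indicates a seasonal period of 7.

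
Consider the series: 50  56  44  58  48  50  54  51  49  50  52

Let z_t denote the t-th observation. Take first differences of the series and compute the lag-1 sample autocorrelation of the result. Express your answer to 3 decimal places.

First differences Δz: 6, -12, 14, -10, 2, 4, -3, -2, 1, 2
Mean of differences = 0.2000
Numerator Σ(Δz_t−Δz̄)(Δz_{t+1}−Δz̄) = -396.8400
Denominator Σ(Δz_t−Δz̄)² = 513.6000
r_1(Δz) = -396.8400 / 513.6000 = -0.773

-0.773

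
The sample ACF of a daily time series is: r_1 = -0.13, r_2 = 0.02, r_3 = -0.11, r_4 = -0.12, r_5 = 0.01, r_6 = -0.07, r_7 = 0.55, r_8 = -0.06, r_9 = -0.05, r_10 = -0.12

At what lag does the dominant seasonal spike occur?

7

The largest autocorrelation is r_7 = 0.55; the remaining lags stay at or below 0.02.
The dominant spike at lag 7 indicates a seasonal period of 7.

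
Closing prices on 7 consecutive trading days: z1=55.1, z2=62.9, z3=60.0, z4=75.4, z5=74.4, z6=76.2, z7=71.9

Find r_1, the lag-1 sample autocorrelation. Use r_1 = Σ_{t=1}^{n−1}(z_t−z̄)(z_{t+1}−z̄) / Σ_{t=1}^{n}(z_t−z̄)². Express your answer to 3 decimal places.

0.413

Mean z̄ = (55.1 + 62.9 + 60.0 + 75.4 + 74.4 + 76.2 + 71.9)/7 = 67.9857
Deviations from mean: -12.8857, -5.0857, -7.9857, 7.4143, 6.4143, 8.2143, 3.9143
Numerator Σ_{t=1}^{6}(z_t−z̄)(z_{t+1}−z̄) = 179.3369
Denominator Σ(z_t−z̄)² = 434.5886
r_1 = 179.3369 / 434.5886 = 0.413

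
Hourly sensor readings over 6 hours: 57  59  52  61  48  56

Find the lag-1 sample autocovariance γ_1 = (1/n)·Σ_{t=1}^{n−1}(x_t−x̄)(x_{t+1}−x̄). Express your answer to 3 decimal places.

Mean x̄ = (57 + 59 + 52 + 61 + 48 + 56)/6 = 55.5000
Σ_{t=1}^{5}(x_t−x̄)(x_{t+1}−x̄) = -71.2500
γ_1 = -71.2500 / 6 = -11.875

-11.875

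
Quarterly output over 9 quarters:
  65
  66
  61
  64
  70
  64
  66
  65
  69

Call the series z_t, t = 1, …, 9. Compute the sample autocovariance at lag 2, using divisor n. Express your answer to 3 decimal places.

Mean z̄ = (65 + 66 + 61 + 64 + 70 + 64 + 66 + 65 + 69)/9 = 65.5556
Σ_{t=1}^{7}(z_t−z̄)(z_{t+2}−z̄) = -11.6173
γ_2 = -11.6173 / 9 = -1.291

-1.291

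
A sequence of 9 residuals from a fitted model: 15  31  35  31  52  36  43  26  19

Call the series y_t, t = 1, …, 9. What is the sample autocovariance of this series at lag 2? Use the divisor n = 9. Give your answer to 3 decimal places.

Mean ȳ = (15 + 31 + 35 + 31 + 52 + 36 + 43 + 26 + 19)/9 = 32.0000
Σ_{t=1}^{7}(y_t−ȳ)(y_{t+2}−ȳ) = 59.0000
γ_2 = 59.0000 / 9 = 6.556

6.556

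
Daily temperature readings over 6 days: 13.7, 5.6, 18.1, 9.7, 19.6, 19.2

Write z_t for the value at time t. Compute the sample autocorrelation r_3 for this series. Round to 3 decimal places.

-0.151

Mean z̄ = (13.7 + 5.6 + 18.1 + 9.7 + 19.6 + 19.2)/6 = 14.3167
Deviations from mean: -0.6167, -8.7167, 3.7833, -4.6167, 5.2833, 4.8833
Numerator Σ_{t=1}^{3}(z_t−z̄)(z_{t+3}−z̄) = -24.7308
Denominator Σ(z_t−z̄)² = 163.7483
r_3 = -24.7308 / 163.7483 = -0.151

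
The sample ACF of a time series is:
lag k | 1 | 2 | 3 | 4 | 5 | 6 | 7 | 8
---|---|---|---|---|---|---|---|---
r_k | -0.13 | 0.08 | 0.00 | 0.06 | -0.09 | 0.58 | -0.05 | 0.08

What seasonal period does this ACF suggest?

6

The largest autocorrelation is r_6 = 0.58; the remaining lags stay at or below 0.08.
The dominant spike at lag 6 indicates a seasonal period of 6.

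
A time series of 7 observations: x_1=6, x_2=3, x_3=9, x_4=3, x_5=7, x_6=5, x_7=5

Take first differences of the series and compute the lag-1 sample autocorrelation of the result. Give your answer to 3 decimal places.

First differences Δx: -3, 6, -6, 4, -2, 0
Mean of differences = -0.1667
Numerator Σ(Δx_t−Δx̄)(Δx_{t+1}−Δx̄) = -85.6944
Denominator Σ(Δx_t−Δx̄)² = 100.8333
r_1(Δx) = -85.6944 / 100.8333 = -0.850

-0.850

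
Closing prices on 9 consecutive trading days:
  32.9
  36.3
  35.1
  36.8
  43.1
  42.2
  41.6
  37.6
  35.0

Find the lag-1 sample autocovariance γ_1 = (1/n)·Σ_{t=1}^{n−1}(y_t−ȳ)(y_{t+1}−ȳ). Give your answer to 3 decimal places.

Mean ȳ = (32.9 + 36.3 + 35.1 + 36.8 + 43.1 + 42.2 + 41.6 + 37.6 + 35.0)/9 = 37.8444
Σ_{t=1}^{8}(y_t−ȳ)(y_{t+1}−ȳ) = 48.2780
γ_1 = 48.2780 / 9 = 5.364

5.364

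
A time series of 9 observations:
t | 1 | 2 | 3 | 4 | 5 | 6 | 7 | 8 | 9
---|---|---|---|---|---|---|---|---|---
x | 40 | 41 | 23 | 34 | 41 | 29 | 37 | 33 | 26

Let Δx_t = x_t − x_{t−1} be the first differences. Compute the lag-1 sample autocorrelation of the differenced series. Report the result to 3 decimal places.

First differences Δx: 1, -18, 11, 7, -12, 8, -4, -7
Mean of differences = -1.7500
Numerator Σ(Δx_t−Δx̄)(Δx_{t+1}−Δx̄) = -340.0625
Denominator Σ(Δx_t−Δx̄)² = 743.5000
r_1(Δx) = -340.0625 / 743.5000 = -0.457

-0.457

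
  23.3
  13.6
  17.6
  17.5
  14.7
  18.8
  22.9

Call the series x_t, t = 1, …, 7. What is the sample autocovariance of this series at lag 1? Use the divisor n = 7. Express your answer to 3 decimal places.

-2.268

Mean x̄ = (23.3 + 13.6 + 17.6 + 17.5 + 14.7 + 18.8 + 22.9)/7 = 18.3429
Σ_{t=1}^{6}(x_t−x̄)(x_{t+1}−x̄) = -15.8733
γ_1 = -15.8733 / 7 = -2.268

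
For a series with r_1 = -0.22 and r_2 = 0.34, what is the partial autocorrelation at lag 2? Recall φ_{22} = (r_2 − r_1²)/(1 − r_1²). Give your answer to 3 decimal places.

0.306

φ_{22} = (r_2 − r_1²) / (1 − r_1²)
r_1² = (-0.22)² = 0.0484
Numerator = 0.34 − 0.0484 = 0.2916; denominator = 1 − 0.0484 = 0.9516
φ_{22} = 0.2916 / 0.9516 = 0.306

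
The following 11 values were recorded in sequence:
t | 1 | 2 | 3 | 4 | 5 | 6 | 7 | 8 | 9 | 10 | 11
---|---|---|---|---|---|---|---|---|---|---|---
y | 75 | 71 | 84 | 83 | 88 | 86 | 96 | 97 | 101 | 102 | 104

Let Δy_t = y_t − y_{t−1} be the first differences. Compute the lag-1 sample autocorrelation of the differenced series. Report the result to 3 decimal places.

-0.705

First differences Δy: -4, 13, -1, 5, -2, 10, 1, 4, 1, 2
Mean of differences = 2.9000
Numerator Σ(Δy_t−Δȳ)(Δy_{t+1}−Δȳ) = -178.3100
Denominator Σ(Δy_t−Δȳ)² = 252.9000
r_1(Δy) = -178.3100 / 252.9000 = -0.705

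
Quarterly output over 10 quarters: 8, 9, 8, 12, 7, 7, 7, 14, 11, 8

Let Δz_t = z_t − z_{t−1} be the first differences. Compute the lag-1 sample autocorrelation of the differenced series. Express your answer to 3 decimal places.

-0.336

First differences Δz: 1, -1, 4, -5, 0, 0, 7, -3, -3
Mean of differences = 0.0000
Numerator Σ(Δz_t−Δz̄)(Δz_{t+1}−Δz̄) = -37.0000
Denominator Σ(Δz_t−Δz̄)² = 110.0000
r_1(Δz) = -37.0000 / 110.0000 = -0.336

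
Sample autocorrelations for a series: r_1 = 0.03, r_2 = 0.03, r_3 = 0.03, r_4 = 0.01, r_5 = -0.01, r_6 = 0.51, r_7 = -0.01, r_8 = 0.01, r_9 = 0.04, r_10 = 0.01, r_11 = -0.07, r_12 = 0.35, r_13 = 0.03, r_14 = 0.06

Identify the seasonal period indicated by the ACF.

6

The largest autocorrelation is r_6 = 0.51, with a weaker echo at lag 12 (0.35); the remaining lags stay at or below 0.06.
The dominant spike at lag 6 indicates a seasonal period of 6.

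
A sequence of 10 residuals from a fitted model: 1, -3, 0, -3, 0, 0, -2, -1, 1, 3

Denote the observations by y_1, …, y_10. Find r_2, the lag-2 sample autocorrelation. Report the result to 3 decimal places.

0.040

Mean ȳ = (1 − 3 + 0 − 3 + 0 + 0 − 2 − 1 + 1 + 3)/10 = -0.4000
Numerator Σ_{t=1}^{8}(y_t−ȳ)(y_{t+2}−ȳ) = 1.2800
Denominator Σ(y_t−ȳ)² = 32.4000
r_2 = 1.2800 / 32.4000 = 0.040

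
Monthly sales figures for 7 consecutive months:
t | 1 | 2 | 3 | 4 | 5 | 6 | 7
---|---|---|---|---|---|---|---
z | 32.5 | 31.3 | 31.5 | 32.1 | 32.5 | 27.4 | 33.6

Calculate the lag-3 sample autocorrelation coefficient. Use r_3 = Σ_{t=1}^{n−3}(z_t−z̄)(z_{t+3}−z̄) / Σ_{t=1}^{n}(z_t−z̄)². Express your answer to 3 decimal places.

0.068

Mean z̄ = (32.5 + 31.3 + 31.5 + 32.1 + 32.5 + 27.4 + 33.6)/7 = 31.5571
Σ(z_t−z̄)(z_{t+3}−z̄) = (0.5118) + (-0.2424) + (0.2376) + (1.1090) = 1.6159
Denominator Σ(z_t−z̄)² = 23.5971
r_3 = 1.6159 / 23.5971 = 0.068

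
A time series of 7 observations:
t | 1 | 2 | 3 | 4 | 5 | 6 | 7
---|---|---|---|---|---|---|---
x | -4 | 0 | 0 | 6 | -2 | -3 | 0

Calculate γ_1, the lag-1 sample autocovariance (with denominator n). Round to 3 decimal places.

Mean x̄ = (-4 + 0 + 0 + 6 − 2 − 3 + 0)/7 = -0.4286
Σ_{t=1}^{6}(x_t−x̄)(x_{t+1}−x̄) = -5.7551
γ_1 = -5.7551 / 7 = -0.822

-0.822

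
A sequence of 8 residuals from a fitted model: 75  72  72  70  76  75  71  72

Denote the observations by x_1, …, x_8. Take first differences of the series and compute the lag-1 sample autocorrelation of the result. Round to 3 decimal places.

First differences Δx: -3, 0, -2, 6, -1, -4, 1
Mean of differences = -0.4286
Numerator Σ(Δx_t−Δx̄)(Δx_{t+1}−Δx̄) = -18.6122
Denominator Σ(Δx_t−Δx̄)² = 65.7143
r_1(Δx) = -18.6122 / 65.7143 = -0.283

-0.283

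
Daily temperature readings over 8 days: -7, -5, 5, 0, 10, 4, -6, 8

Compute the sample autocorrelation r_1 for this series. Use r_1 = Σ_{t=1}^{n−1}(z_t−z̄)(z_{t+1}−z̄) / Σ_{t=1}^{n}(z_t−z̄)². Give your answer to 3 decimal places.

-0.106

Mean z̄ = (-7 − 5 + 5 + 0 + 10 + 4 − 6 + 8)/8 = 1.1250
Deviations from mean: -8.1250, -6.1250, 3.8750, -1.1250, 8.8750, 2.8750, -7.1250, 6.8750
Numerator Σ_{t=1}^{7}(z_t−z̄)(z_{t+1}−z̄) = -32.2656
Denominator Σ(z_t−z̄)² = 304.8750
r_1 = -32.2656 / 304.8750 = -0.106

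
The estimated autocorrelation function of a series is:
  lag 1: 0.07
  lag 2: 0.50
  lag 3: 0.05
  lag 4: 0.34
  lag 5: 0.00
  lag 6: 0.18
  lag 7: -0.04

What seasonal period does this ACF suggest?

2

The largest autocorrelation is r_2 = 0.50, with weaker echoes at lags 4 (0.34) and 6 (0.18); the remaining lags stay at or below 0.07.
The dominant spike at lag 2 indicates a seasonal period of 2.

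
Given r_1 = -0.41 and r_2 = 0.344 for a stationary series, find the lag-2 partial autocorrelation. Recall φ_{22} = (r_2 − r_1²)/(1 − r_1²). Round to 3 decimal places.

0.211

φ_{22} = (r_2 − r_1²) / (1 − r_1²)
r_1² = (-0.41)² = 0.1681
Numerator = 0.344 − 0.1681 = 0.1759; denominator = 1 − 0.1681 = 0.8319
φ_{22} = 0.1759 / 0.8319 = 0.211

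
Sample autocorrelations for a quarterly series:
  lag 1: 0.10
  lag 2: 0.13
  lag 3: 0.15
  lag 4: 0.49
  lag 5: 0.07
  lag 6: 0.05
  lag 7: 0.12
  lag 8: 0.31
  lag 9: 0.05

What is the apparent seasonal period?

The largest autocorrelation is r_4 = 0.49, with a weaker echo at lag 8 (0.31); the remaining lags stay at or below 0.15.
The dominant spike at lag 4 indicates a seasonal period of 4.

4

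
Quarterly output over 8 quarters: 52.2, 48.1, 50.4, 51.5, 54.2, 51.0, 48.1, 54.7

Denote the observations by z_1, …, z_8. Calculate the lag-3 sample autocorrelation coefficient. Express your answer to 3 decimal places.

0.011

Mean z̄ = (52.2 + 48.1 + 50.4 + 51.5 + 54.2 + 51.0 + 48.1 + 54.7)/8 = 51.2750
Deviations from mean: 0.9250, -3.1750, -0.8750, 0.2250, 2.9250, -0.2750, -3.1750, 3.4250
Σ(z_t−z̄)(z_{t+3}−z̄) = (0.2081) + (-9.2869) + (0.2406) + (-0.7144) + (10.0181) = 0.4656
Denominator Σ(z_t−z̄)² = 42.1950
r_3 = 0.4656 / 42.1950 = 0.011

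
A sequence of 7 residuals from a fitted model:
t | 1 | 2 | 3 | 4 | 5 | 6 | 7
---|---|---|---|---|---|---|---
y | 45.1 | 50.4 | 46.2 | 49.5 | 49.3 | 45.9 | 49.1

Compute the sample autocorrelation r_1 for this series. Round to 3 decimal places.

-0.631

Mean ȳ = (45.1 + 50.4 + 46.2 + 49.5 + 49.3 + 45.9 + 49.1)/7 = 47.9286
Deviations from mean: -2.8286, 2.4714, -1.7286, 1.5714, 1.3714, -2.0286, 1.1714
Numerator Σ_{t=1}^{6}(y_t−ȳ)(y_{t+1}−ȳ) = -16.9822
Denominator Σ(y_t−ȳ)² = 26.9343
r_1 = -16.9822 / 26.9343 = -0.631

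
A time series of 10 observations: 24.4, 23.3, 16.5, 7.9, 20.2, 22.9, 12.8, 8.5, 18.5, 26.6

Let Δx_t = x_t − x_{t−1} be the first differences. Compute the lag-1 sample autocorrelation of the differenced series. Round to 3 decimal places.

0.086

First differences Δx: -1.1, -6.8, -8.6, 12.3, 2.7, -10.1, -4.3, 10.0, 8.1
Mean of differences = 0.2444
Numerator Σ(Δx_t−Δx̄)(Δx_{t+1}−Δx̄) = 48.6636
Denominator Σ(Δx_t−Δx̄)² = 565.5622
r_1(Δx) = 48.6636 / 565.5622 = 0.086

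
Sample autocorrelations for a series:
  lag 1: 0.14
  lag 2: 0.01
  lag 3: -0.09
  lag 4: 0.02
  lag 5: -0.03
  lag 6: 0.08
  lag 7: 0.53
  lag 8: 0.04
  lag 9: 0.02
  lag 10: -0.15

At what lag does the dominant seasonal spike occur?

7

The largest autocorrelation is r_7 = 0.53; the remaining lags stay at or below 0.14.
The dominant spike at lag 7 indicates a seasonal period of 7.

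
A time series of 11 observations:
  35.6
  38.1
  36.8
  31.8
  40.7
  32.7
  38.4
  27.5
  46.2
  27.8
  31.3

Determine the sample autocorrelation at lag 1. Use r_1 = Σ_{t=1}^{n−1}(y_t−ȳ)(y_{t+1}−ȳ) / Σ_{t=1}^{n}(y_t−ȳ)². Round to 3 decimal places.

Mean ȳ = (35.6 + 38.1 + 36.8 + 31.8 + 40.7 + 32.7 + 38.4 + 27.5 + 46.2 + 27.8 + 31.3)/11 = 35.1727
Numerator Σ_{t=1}^{10}(y_t−ȳ)(y_{t+1}−ȳ) = -201.8835
Denominator Σ(y_t−ȳ)² = 319.6818
r_1 = -201.8835 / 319.6818 = -0.632

-0.632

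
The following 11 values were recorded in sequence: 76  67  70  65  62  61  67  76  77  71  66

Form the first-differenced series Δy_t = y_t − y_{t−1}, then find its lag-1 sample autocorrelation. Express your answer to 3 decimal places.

0.204

First differences Δy: -9, 3, -5, -3, -1, 6, 9, 1, -6, -5
Mean of differences = -1.0000
Numerator Σ(Δy_t−Δȳ)(Δy_{t+1}−Δȳ) = 60.0000
Denominator Σ(Δy_t−Δȳ)² = 294.0000
r_1(Δy) = 60.0000 / 294.0000 = 0.204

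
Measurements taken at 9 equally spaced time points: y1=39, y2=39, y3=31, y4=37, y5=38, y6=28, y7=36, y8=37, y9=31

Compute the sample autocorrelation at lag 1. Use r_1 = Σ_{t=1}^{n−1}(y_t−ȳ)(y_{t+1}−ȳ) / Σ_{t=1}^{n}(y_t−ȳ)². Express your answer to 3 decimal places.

Mean ȳ = (39 + 39 + 31 + 37 + 38 + 28 + 36 + 37 + 31)/9 = 35.1111
Numerator Σ_{t=1}^{8}(y_t−ȳ)(y_{t+1}−ȳ) = -36.1235
Denominator Σ(y_t−ȳ)² = 130.8889
r_1 = -36.1235 / 130.8889 = -0.276

-0.276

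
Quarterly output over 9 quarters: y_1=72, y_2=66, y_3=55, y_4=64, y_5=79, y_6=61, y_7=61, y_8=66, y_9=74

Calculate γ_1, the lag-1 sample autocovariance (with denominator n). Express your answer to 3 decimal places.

-4.417

Mean ȳ = (72 + 66 + 55 + 64 + 79 + 61 + 61 + 66 + 74)/9 = 66.4444
Σ_{t=1}^{8}(y_t−ȳ)(y_{t+1}−ȳ) = -39.7531
γ_1 = -39.7531 / 9 = -4.417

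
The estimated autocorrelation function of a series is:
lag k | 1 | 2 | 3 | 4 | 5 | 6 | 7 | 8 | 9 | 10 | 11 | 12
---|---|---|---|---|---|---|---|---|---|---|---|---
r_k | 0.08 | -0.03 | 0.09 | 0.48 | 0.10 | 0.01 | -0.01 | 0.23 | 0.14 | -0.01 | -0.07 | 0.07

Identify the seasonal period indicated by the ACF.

4

The largest autocorrelation is r_4 = 0.48, with a weaker echo at lag 8 (0.23); the remaining lags stay at or below 0.14.
The dominant spike at lag 4 indicates a seasonal period of 4.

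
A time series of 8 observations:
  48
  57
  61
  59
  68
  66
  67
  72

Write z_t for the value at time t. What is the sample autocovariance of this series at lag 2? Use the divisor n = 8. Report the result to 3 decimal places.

Mean z̄ = (48 + 57 + 61 + 59 + 68 + 66 + 67 + 72)/8 = 62.2500
Deviations: -14.2500, -5.2500, -1.2500, -3.2500, 5.7500, 3.7500, 4.7500, 9.7500
Σ_{t=1}^{6}(z_t−z̄)(z_{t+2}−z̄) = 79.3750
γ_2 = 79.3750 / 8 = 9.922

9.922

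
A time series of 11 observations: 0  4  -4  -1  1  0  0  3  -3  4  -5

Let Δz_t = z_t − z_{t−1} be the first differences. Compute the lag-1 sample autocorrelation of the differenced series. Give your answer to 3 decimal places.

-0.658

First differences Δz: 4, -8, 3, 2, -1, 0, 3, -6, 7, -9
Mean of differences = -0.5000
Numerator Σ(Δz_t−Δz̄)(Δz_{t+1}−Δz̄) = -175.2500
Denominator Σ(Δz_t−Δz̄)² = 266.5000
r_1(Δz) = -175.2500 / 266.5000 = -0.658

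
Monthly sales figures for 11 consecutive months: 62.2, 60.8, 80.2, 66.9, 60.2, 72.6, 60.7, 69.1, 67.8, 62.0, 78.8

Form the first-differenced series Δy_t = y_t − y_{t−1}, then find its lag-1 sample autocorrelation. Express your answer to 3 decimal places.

-0.503

First differences Δy: -1.4, 19.4, -13.3, -6.7, 12.4, -11.9, 8.4, -1.3, -5.8, 16.8
Mean of differences = 1.6600
Numerator Σ(Δy_t−Δȳ)(Δy_{t+1}−Δȳ) = -632.2376
Denominator Σ(Δy_t−Δȳ)² = 1256.0440
r_1(Δy) = -632.2376 / 1256.0440 = -0.503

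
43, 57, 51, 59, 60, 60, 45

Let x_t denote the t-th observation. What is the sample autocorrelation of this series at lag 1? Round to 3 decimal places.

Mean x̄ = (43 + 57 + 51 + 59 + 60 + 60 + 45)/7 = 53.5714
Deviations from mean: -10.5714, 3.4286, -2.5714, 5.4286, 6.4286, 6.4286, -8.5714
Numerator Σ_{t=1}^{6}(x_t−x̄)(x_{t+1}−x̄) = -37.8980
Denominator Σ(x_t−x̄)² = 315.7143
r_1 = -37.8980 / 315.7143 = -0.120

-0.120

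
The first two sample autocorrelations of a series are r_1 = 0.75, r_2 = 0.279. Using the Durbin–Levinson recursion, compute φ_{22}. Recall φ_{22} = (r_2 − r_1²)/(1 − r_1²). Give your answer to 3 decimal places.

φ_{22} = (r_2 − r_1²) / (1 − r_1²)
r_1² = (0.75)² = 0.5625
Numerator = 0.279 − 0.5625 = -0.2835; denominator = 1 − 0.5625 = 0.4375
φ_{22} = -0.2835 / 0.4375 = -0.648

-0.648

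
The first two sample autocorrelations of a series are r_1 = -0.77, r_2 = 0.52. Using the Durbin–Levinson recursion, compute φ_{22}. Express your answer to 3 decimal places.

φ_{22} = (r_2 − r_1²) / (1 − r_1²)
r_1² = (-0.77)² = 0.5929
Numerator = 0.52 − 0.5929 = -0.0729; denominator = 1 − 0.5929 = 0.4071
φ_{22} = -0.0729 / 0.4071 = -0.179

-0.179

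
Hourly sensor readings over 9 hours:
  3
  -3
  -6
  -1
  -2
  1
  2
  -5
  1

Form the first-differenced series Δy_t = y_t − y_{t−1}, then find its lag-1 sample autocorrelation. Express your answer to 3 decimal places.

First differences Δy: -6, -3, 5, -1, 3, 1, -7, 6
Mean of differences = -0.2500
Numerator Σ(Δy_t−Δȳ)(Δy_{t+1}−Δȳ) = -51.5625
Denominator Σ(Δy_t−Δȳ)² = 165.5000
r_1(Δy) = -51.5625 / 165.5000 = -0.312

-0.312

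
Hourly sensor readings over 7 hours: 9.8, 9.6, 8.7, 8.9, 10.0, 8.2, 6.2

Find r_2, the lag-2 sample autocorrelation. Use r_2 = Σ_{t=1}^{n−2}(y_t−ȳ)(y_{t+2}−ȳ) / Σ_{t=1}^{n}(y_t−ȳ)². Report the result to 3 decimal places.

Mean ȳ = (9.8 + 9.6 + 8.7 + 8.9 + 10.0 + 8.2 + 6.2)/7 = 8.7714
Deviations from mean: 1.0286, 0.8286, -0.0714, 0.1286, 1.2286, -0.5714, -2.5714
Σ(y_t−ȳ)(y_{t+2}−ȳ) = (-0.0735) + (0.1065) + (-0.0878) + (-0.0735) + (-3.1592) = -3.2873
Denominator Σ(y_t−ȳ)² = 10.2143
r_2 = -3.2873 / 10.2143 = -0.322

-0.322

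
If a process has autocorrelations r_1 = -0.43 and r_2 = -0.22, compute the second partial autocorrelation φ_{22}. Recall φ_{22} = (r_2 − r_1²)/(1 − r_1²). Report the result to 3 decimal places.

φ_{22} = (r_2 − r_1²) / (1 − r_1²)
r_1² = (-0.43)² = 0.1849
Numerator = -0.22 − 0.1849 = -0.4049; denominator = 1 − 0.1849 = 0.8151
φ_{22} = -0.4049 / 0.8151 = -0.497

-0.497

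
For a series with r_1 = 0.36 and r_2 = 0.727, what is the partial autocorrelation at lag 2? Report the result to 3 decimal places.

0.686

φ_{22} = (r_2 − r_1²) / (1 − r_1²)
r_1² = (0.36)² = 0.1296
Numerator = 0.727 − 0.1296 = 0.5974; denominator = 1 − 0.1296 = 0.8704
φ_{22} = 0.5974 / 0.8704 = 0.686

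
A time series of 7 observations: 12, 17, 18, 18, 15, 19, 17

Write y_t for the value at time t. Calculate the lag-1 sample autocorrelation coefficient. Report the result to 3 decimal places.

-0.128

Mean ȳ = (12 + 17 + 18 + 18 + 15 + 19 + 17)/7 = 16.5714
Σ(y_t−ȳ)(y_{t+1}−ȳ) = (-1.9592) + (0.6122) + (2.0408) + (-2.2449) + (-3.8163) + (1.0408) = -4.3265
Denominator Σ(y_t−ȳ)² = 33.7143
r_1 = -4.3265 / 33.7143 = -0.128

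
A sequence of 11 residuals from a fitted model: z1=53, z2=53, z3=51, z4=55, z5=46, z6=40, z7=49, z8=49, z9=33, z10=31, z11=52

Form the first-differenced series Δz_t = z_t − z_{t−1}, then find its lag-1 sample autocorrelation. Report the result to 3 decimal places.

First differences Δz: 0, -2, 4, -9, -6, 9, 0, -16, -2, 21
Mean of differences = -0.1000
Numerator Σ(Δz_t−Δz̄)(Δz_{t+1}−Δz̄) = -56.2100
Denominator Σ(Δz_t−Δz̄)² = 918.9000
r_1(Δz) = -56.2100 / 918.9000 = -0.061

-0.061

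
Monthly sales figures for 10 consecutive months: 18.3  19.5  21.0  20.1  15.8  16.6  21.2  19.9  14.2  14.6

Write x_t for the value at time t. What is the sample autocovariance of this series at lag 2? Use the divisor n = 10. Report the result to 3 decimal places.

-3.463

Mean x̄ = (18.3 + 19.5 + 21.0 + 20.1 + 15.8 + 16.6 + 21.2 + 19.9 + 14.2 + 14.6)/10 = 18.1200
Σ_{t=1}^{8}(x_t−x̄)(x_{t+2}−x̄) = -34.6308
γ_2 = -34.6308 / 10 = -3.463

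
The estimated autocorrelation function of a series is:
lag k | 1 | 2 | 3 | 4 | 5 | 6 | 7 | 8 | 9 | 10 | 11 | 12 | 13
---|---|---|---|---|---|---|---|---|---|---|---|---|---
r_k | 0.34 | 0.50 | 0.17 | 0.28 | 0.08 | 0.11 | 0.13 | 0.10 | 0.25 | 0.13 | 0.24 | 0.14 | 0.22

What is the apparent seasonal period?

2

The largest autocorrelation is r_2 = 0.50; the remaining lags stay at or below 0.34.
The dominant spike at lag 2 indicates a seasonal period of 2.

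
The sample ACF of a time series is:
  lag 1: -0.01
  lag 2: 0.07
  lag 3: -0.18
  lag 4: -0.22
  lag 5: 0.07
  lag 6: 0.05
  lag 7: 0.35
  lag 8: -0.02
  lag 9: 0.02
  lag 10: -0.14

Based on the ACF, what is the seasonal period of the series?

7

The largest autocorrelation is r_7 = 0.35; the remaining lags stay at or below 0.07.
The dominant spike at lag 7 indicates a seasonal period of 7.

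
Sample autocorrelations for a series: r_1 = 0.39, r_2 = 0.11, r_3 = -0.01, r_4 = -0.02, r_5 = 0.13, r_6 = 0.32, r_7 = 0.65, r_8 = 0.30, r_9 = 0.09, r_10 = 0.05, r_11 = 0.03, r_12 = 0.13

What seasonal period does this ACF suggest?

7

The largest autocorrelation is r_7 = 0.65; the remaining lags stay at or below 0.39. The elevated value at lag 1 (0.39), dropping to 0.11 at lag 2, reflects decaying short-term dependence rather than seasonality.
The dominant spike at lag 7 indicates a seasonal period of 7.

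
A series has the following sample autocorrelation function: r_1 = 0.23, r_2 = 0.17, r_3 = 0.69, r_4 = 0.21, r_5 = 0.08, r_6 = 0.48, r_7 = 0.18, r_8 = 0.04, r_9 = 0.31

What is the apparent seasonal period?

3

The largest autocorrelation is r_3 = 0.69, with weaker echoes at lags 6 (0.48) and 9 (0.31); the remaining lags stay at or below 0.23.
The dominant spike at lag 3 indicates a seasonal period of 3.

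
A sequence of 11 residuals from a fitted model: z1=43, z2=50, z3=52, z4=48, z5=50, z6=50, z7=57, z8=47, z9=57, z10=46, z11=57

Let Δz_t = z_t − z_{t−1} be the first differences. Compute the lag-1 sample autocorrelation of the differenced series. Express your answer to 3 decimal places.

First differences Δz: 7, 2, -4, 2, 0, 7, -10, 10, -11, 11
Mean of differences = 1.4000
Numerator Σ(Δz_t−Δz̄)(Δz_{t+1}−Δz̄) = -399.3600
Denominator Σ(Δz_t−Δz̄)² = 544.4000
r_1(Δz) = -399.3600 / 544.4000 = -0.734

-0.734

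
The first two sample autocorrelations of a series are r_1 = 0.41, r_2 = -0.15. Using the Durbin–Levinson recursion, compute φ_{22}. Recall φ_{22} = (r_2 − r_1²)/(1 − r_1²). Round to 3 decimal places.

φ_{22} = (r_2 − r_1²) / (1 − r_1²)
r_1² = (0.41)² = 0.1681
Numerator = -0.15 − 0.1681 = -0.3181; denominator = 1 − 0.1681 = 0.8319
φ_{22} = -0.3181 / 0.8319 = -0.382

-0.382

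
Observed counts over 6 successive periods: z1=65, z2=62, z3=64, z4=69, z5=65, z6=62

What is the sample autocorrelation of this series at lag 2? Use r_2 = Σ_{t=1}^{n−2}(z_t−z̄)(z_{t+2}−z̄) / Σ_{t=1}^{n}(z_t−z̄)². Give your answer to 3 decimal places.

-0.687

Mean z̄ = (65 + 62 + 64 + 69 + 65 + 62)/6 = 64.5000
Deviations from mean: 0.5000, -2.5000, -0.5000, 4.5000, 0.5000, -2.5000
Σ(z_t−z̄)(z_{t+2}−z̄) = (-0.2500) + (-11.2500) + (-0.2500) + (-11.2500) = -23.0000
Denominator Σ(z_t−z̄)² = 33.5000
r_2 = -23.0000 / 33.5000 = -0.687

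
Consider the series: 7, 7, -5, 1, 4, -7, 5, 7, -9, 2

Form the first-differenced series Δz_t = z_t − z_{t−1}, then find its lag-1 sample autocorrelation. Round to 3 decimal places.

-0.495

First differences Δz: 0, -12, 6, 3, -11, 12, 2, -16, 11
Mean of differences = -0.5556
Numerator Σ(Δz_t−Δz̄)(Δz_{t+1}−Δz̄) = -412.1975
Denominator Σ(Δz_t−Δz̄)² = 832.2222
r_1(Δz) = -412.1975 / 832.2222 = -0.495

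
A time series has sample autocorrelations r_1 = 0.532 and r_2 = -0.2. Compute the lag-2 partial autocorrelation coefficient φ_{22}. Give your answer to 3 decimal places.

-0.674

φ_{22} = (r_2 − r_1²) / (1 − r_1²)
r_1² = (0.532)² = 0.283024
Numerator = -0.2 − 0.2830 = -0.4830; denominator = 1 − 0.2830 = 0.7170
φ_{22} = -0.4830 / 0.7170 = -0.674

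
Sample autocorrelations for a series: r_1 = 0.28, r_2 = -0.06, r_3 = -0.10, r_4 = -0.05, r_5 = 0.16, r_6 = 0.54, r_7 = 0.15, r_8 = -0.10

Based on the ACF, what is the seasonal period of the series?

6

The largest autocorrelation is r_6 = 0.54; the remaining lags stay at or below 0.28.
The dominant spike at lag 6 indicates a seasonal period of 6.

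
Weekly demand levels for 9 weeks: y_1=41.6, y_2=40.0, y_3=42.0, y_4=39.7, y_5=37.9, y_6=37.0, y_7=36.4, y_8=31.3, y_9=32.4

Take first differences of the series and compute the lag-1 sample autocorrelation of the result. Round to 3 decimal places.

-0.467

First differences Δy: -1.6, 2.0, -2.3, -1.8, -0.9, -0.6, -5.1, 1.1
Mean of differences = -1.1500
Numerator Σ(Δy_t−Δȳ)(Δy_{t+1}−Δȳ) = -15.3775
Denominator Σ(Δy_t−Δȳ)² = 32.9000
r_1(Δy) = -15.3775 / 32.9000 = -0.467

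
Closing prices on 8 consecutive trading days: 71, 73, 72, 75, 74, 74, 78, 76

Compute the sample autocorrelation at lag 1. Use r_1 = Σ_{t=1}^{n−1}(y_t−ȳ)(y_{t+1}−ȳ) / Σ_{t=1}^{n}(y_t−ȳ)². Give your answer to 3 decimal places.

0.308

Mean ȳ = (71 + 73 + 72 + 75 + 74 + 74 + 78 + 76)/8 = 74.1250
Deviations from mean: -3.1250, -1.1250, -2.1250, 0.8750, -0.1250, -0.1250, 3.8750, 1.8750
Σ(y_t−ȳ)(y_{t+1}−ȳ) = (3.5156) + (2.3906) + (-1.8594) + (-0.1094) + (0.0156) + (-0.4844) + (7.2656) = 10.7344
Denominator Σ(y_t−ȳ)² = 34.8750
r_1 = 10.7344 / 34.8750 = 0.308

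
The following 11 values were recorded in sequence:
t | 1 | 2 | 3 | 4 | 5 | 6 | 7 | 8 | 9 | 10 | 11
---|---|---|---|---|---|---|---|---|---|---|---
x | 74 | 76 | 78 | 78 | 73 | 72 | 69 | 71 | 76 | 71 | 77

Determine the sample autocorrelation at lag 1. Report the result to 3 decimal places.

0.270

Mean x̄ = (74 + 76 + 78 + 78 + 73 + 72 + 69 + 71 + 76 + 71 + 77)/11 = 74.0909
Numerator Σ_{t=1}^{10}(x_t−x̄)(x_{t+1}−x̄) = 26.1736
Denominator Σ(x_t−x̄)² = 96.9091
r_1 = 26.1736 / 96.9091 = 0.270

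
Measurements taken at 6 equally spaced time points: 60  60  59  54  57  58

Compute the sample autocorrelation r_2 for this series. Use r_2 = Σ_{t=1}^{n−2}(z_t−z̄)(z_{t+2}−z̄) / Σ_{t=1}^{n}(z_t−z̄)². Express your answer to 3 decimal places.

Mean z̄ = (60 + 60 + 59 + 54 + 57 + 58)/6 = 58.0000
Deviations from mean: 2.0000, 2.0000, 1.0000, -4.0000, -1.0000, 0.0000
Σ(z_t−z̄)(z_{t+2}−z̄) = (2.0000) + (-8.0000) + (-1.0000) + (0.0000) = -7.0000
Denominator Σ(z_t−z̄)² = 26.0000
r_2 = -7.0000 / 26.0000 = -0.269

-0.269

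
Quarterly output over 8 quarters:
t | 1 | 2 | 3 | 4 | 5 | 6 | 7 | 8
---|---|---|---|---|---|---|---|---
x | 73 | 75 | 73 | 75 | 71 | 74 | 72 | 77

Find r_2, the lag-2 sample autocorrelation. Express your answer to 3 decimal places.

Mean x̄ = (73 + 75 + 73 + 75 + 71 + 74 + 72 + 77)/8 = 73.7500
Deviations from mean: -0.7500, 1.2500, -0.7500, 1.2500, -2.7500, 0.2500, -1.7500, 3.2500
Σ(x_t−x̄)(x_{t+2}−x̄) = (0.5625) + (1.5625) + (2.0625) + (0.3125) + (4.8125) + (0.8125) = 10.1250
Denominator Σ(x_t−x̄)² = 25.5000
r_2 = 10.1250 / 25.5000 = 0.397

0.397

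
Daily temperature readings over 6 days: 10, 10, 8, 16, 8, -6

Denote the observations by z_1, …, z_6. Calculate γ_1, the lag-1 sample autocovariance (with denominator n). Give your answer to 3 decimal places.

1.204

Mean z̄ = (10 + 10 + 8 + 16 + 8 − 6)/6 = 7.6667
Σ_{t=1}^{5}(z_t−z̄)(z_{t+1}−z̄) = 7.2222
γ_1 = 7.2222 / 6 = 1.204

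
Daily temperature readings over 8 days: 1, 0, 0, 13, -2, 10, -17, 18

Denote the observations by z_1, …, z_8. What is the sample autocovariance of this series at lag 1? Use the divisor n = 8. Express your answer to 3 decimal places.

Mean z̄ = (1 + 0 + 0 + 13 − 2 + 10 − 17 + 18)/8 = 2.8750
Deviations: -1.8750, -2.8750, -2.8750, 10.1250, -4.8750, 7.1250, -19.8750, 15.1250
Σ_{t=1}^{7}(z_t−z̄)(z_{t+1}−z̄) = -541.7656
γ_1 = -541.7656 / 8 = -67.721

-67.721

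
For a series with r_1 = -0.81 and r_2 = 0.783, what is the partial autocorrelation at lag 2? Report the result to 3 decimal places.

0.369

φ_{22} = (r_2 − r_1²) / (1 − r_1²)
r_1² = (-0.81)² = 0.6561
Numerator = 0.783 − 0.6561 = 0.1269; denominator = 1 − 0.6561 = 0.3439
φ_{22} = 0.1269 / 0.3439 = 0.369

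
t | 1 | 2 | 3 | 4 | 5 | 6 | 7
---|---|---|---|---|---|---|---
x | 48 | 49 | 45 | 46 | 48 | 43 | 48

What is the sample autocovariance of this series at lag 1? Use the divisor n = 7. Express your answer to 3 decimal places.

Mean x̄ = (48 + 49 + 45 + 46 + 48 + 43 + 48)/7 = 46.7143
Σ_{t=1}^{6}(x_t−x̄)(x_{t+1}−x̄) = -10.2245
γ_1 = -10.2245 / 7 = -1.461

-1.461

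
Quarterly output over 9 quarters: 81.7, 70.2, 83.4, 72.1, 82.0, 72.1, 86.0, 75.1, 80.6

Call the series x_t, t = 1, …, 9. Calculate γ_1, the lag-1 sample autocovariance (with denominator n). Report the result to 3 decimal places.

Mean x̄ = (81.7 + 70.2 + 83.4 + 72.1 + 82.0 + 72.1 + 86.0 + 75.1 + 80.6)/9 = 78.1333
Σ_{t=1}^{8}(x_t−x̄)(x_{t+1}−x̄) = -227.3178
γ_1 = -227.3178 / 9 = -25.258

-25.258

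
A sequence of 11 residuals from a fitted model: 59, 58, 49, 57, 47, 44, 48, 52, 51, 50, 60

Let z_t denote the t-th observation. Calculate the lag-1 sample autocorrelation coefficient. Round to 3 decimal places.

0.155

Mean z̄ = (59 + 58 + 49 + 57 + 47 + 44 + 48 + 52 + 51 + 50 + 60)/11 = 52.2727
Numerator Σ_{t=1}^{10}(z_t−z̄)(z_{t+1}−z̄) = 45.1983
Denominator Σ(z_t−z̄)² = 292.1818
r_1 = 45.1983 / 292.1818 = 0.155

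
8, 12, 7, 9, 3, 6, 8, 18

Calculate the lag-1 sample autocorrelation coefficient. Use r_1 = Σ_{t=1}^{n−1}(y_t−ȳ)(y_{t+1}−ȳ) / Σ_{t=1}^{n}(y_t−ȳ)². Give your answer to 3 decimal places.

0.013

Mean ȳ = (8 + 12 + 7 + 9 + 3 + 6 + 8 + 18)/8 = 8.8750
Deviations from mean: -0.8750, 3.1250, -1.8750, 0.1250, -5.8750, -2.8750, -0.8750, 9.1250
Σ(y_t−ȳ)(y_{t+1}−ȳ) = (-2.7344) + (-5.8594) + (-0.2344) + (-0.7344) + (16.8906) + (2.5156) + (-7.9844) = 1.8594
Denominator Σ(y_t−ȳ)² = 140.8750
r_1 = 1.8594 / 140.8750 = 0.013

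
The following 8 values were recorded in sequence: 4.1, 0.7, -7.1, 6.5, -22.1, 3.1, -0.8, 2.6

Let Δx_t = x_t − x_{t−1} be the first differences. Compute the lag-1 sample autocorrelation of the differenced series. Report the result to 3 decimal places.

First differences Δx: -3.4, -7.8, 13.6, -28.6, 25.2, -3.9, 3.4
Mean of differences = -0.2143
Numerator Σ(Δx_t−Δx̄)(Δx_{t+1}−Δx̄) = -1301.1473
Denominator Σ(Δx_t−Δx̄)² = 1736.8086
r_1(Δx) = -1301.1473 / 1736.8086 = -0.749

-0.749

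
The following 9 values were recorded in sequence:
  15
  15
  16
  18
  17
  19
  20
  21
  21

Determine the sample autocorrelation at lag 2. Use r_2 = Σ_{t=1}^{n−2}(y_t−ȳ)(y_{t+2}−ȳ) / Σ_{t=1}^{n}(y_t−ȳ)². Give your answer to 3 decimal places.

0.326

Mean ȳ = (15 + 15 + 16 + 18 + 17 + 19 + 20 + 21 + 21)/9 = 18.0000
Numerator Σ_{t=1}^{7}(y_t−ȳ)(y_{t+2}−ȳ) = 15.0000
Denominator Σ(y_t−ȳ)² = 46.0000
r_2 = 15.0000 / 46.0000 = 0.326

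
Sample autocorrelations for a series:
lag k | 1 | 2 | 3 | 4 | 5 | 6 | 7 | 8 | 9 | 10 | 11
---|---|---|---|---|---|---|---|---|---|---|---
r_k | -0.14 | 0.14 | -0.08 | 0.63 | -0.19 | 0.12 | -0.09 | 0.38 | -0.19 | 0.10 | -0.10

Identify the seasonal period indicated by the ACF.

4

The largest autocorrelation is r_4 = 0.63, with a weaker echo at lag 8 (0.38); the remaining lags stay at or below 0.14.
The dominant spike at lag 4 indicates a seasonal period of 4.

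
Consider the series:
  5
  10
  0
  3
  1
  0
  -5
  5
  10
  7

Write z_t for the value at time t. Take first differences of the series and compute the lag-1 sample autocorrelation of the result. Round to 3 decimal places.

-0.316

First differences Δz: 5, -10, 3, -2, -1, -5, 10, 5, -3
Mean of differences = 0.2222
Numerator Σ(Δz_t−Δz̄)(Δz_{t+1}−Δz̄) = -94.0494
Denominator Σ(Δz_t−Δz̄)² = 297.5556
r_1(Δz) = -94.0494 / 297.5556 = -0.316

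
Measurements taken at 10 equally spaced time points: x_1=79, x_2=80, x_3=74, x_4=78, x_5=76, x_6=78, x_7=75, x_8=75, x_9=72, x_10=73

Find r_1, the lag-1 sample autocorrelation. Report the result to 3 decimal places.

0.234

Mean x̄ = (79 + 80 + 74 + 78 + 76 + 78 + 75 + 75 + 72 + 73)/10 = 76.0000
Numerator Σ_{t=1}^{9}(x_t−x̄)(x_{t+1}−x̄) = 15.0000
Denominator Σ(x_t−x̄)² = 64.0000
r_1 = 15.0000 / 64.0000 = 0.234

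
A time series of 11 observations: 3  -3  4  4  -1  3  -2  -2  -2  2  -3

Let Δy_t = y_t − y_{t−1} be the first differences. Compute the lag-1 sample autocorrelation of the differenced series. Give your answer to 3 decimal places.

First differences Δy: -6, 7, 0, -5, 4, -5, 0, 0, 4, -5
Mean of differences = -0.6000
Numerator Σ(Δy_t−Δȳ)(Δy_{t+1}−Δȳ) = -99.3600
Denominator Σ(Δy_t−Δȳ)² = 188.4000
r_1(Δy) = -99.3600 / 188.4000 = -0.527

-0.527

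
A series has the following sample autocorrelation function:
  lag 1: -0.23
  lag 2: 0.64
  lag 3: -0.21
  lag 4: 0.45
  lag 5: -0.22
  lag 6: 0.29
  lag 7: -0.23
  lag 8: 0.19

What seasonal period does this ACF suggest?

The largest autocorrelation is r_2 = 0.64, with weaker echoes at lags 4 (0.45), 6 (0.29) and 8 (0.19); the remaining lags stay at or below -0.21.
The dominant spike at lag 2 indicates a seasonal period of 2.

2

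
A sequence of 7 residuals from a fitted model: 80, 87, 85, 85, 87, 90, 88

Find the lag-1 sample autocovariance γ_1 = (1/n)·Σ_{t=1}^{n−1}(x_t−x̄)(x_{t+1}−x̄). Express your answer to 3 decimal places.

0.714

Mean x̄ = (80 + 87 + 85 + 85 + 87 + 90 + 88)/7 = 86.0000
Σ_{t=1}^{6}(x_t−x̄)(x_{t+1}−x̄) = 5.0000
γ_1 = 5.0000 / 7 = 0.714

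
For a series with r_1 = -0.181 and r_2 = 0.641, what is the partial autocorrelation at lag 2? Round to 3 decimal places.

0.629

φ_{22} = (r_2 − r_1²) / (1 − r_1²)
r_1² = (-0.181)² = 0.032761
Numerator = 0.641 − 0.0328 = 0.6082; denominator = 1 − 0.0328 = 0.9672
φ_{22} = 0.6082 / 0.9672 = 0.629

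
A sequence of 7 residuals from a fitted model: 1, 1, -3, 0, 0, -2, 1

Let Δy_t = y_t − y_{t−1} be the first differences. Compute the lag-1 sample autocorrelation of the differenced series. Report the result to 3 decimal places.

First differences Δy: 0, -4, 3, 0, -2, 3
Mean of differences = 0.0000
Numerator Σ(Δy_t−Δȳ)(Δy_{t+1}−Δȳ) = -18.0000
Denominator Σ(Δy_t−Δȳ)² = 38.0000
r_1(Δy) = -18.0000 / 38.0000 = -0.474

-0.474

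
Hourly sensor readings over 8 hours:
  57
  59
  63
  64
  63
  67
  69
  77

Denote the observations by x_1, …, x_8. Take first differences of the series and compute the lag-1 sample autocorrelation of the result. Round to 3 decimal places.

First differences Δx: 2, 4, 1, -1, 4, 2, 8
Mean of differences = 2.8571
Numerator Σ(Δx_t−Δx̄)(Δx_{t+1}−Δx̄) = -5.7347
Denominator Σ(Δx_t−Δx̄)² = 48.8571
r_1(Δx) = -5.7347 / 48.8571 = -0.117

-0.117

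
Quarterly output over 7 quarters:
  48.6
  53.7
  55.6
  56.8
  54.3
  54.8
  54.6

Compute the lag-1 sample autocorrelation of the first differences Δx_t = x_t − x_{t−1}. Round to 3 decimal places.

First differences Δx: 5.1, 1.9, 1.2, -2.5, 0.5, -0.2
Mean of differences = 1.0000
Numerator Σ(Δx_t−Δx̄)(Δx_{t+1}−Δx̄) = 5.5200
Denominator Σ(Δx_t−Δx̄)² = 31.6000
r_1(Δx) = 5.5200 / 31.6000 = 0.175

0.175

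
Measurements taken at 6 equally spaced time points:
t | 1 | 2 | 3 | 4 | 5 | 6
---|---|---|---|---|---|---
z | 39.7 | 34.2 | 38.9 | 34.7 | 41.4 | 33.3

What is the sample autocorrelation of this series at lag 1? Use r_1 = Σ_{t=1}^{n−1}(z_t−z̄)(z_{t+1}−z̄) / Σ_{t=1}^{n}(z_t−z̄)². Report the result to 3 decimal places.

-0.766

Mean z̄ = (39.7 + 34.2 + 38.9 + 34.7 + 41.4 + 33.3)/6 = 37.0333
Deviations from mean: 2.6667, -2.8333, 1.8667, -2.3333, 4.3667, -3.7333
Σ(z_t−z̄)(z_{t+1}−z̄) = (-7.5556) + (-5.2889) + (-4.3556) + (-10.1889) + (-16.3022) = -43.6911
Denominator Σ(z_t−z̄)² = 57.0733
r_1 = -43.6911 / 57.0733 = -0.766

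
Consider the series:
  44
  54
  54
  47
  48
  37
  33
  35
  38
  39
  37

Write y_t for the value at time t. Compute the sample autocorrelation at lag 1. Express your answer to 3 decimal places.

Mean ȳ = (44 + 54 + 54 + 47 + 48 + 37 + 33 + 35 + 38 + 39 + 37)/11 = 42.3636
Numerator Σ_{t=1}^{10}(y_t−ȳ)(y_{t+1}−ȳ) = 388.3223
Denominator Σ(y_t−ȳ)² = 556.5455
r_1 = 388.3223 / 556.5455 = 0.698

0.698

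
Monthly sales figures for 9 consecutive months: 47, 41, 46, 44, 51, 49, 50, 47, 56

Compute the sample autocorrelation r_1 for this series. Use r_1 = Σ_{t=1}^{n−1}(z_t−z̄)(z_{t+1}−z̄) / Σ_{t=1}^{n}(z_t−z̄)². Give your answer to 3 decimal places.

0.075

Mean z̄ = (47 + 41 + 46 + 44 + 51 + 49 + 50 + 47 + 56)/9 = 47.8889
Numerator Σ_{t=1}^{8}(z_t−z̄)(z_{t+1}−z̄) = 11.0988
Denominator Σ(z_t−z̄)² = 148.8889
r_1 = 11.0988 / 148.8889 = 0.075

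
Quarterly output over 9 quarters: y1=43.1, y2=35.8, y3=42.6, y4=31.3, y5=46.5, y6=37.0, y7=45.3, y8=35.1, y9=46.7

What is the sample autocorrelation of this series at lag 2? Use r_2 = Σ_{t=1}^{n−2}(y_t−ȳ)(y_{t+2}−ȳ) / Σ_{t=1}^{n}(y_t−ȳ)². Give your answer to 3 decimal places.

0.666

Mean ȳ = (43.1 + 35.8 + 42.6 + 31.3 + 46.5 + 37.0 + 45.3 + 35.1 + 46.7)/9 = 40.3778
Σ(y_t−ȳ)(y_{t+2}−ȳ) = (6.0494) + (41.5560) + (13.6049) + (30.6627) + (30.1349) + (17.8272) + (31.1194) = 170.9546
Denominator Σ(y_t−ȳ)² = 256.6556
r_2 = 170.9546 / 256.6556 = 0.666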